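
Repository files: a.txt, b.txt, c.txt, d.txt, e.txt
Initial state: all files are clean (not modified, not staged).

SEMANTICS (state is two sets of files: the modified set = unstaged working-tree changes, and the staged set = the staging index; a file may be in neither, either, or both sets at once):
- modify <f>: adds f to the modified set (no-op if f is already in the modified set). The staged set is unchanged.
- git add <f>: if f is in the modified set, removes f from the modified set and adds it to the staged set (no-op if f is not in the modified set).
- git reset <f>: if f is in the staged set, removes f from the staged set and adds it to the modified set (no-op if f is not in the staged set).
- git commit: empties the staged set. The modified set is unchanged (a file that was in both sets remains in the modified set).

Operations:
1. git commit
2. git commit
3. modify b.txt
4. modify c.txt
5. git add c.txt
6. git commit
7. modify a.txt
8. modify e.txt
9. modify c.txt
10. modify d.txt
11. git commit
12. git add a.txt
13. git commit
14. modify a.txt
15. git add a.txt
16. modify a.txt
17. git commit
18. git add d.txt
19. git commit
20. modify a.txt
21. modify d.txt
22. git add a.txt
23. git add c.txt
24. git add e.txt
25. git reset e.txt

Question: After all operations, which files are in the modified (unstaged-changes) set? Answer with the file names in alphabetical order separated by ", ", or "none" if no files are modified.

Answer: b.txt, d.txt, e.txt

Derivation:
After op 1 (git commit): modified={none} staged={none}
After op 2 (git commit): modified={none} staged={none}
After op 3 (modify b.txt): modified={b.txt} staged={none}
After op 4 (modify c.txt): modified={b.txt, c.txt} staged={none}
After op 5 (git add c.txt): modified={b.txt} staged={c.txt}
After op 6 (git commit): modified={b.txt} staged={none}
After op 7 (modify a.txt): modified={a.txt, b.txt} staged={none}
After op 8 (modify e.txt): modified={a.txt, b.txt, e.txt} staged={none}
After op 9 (modify c.txt): modified={a.txt, b.txt, c.txt, e.txt} staged={none}
After op 10 (modify d.txt): modified={a.txt, b.txt, c.txt, d.txt, e.txt} staged={none}
After op 11 (git commit): modified={a.txt, b.txt, c.txt, d.txt, e.txt} staged={none}
After op 12 (git add a.txt): modified={b.txt, c.txt, d.txt, e.txt} staged={a.txt}
After op 13 (git commit): modified={b.txt, c.txt, d.txt, e.txt} staged={none}
After op 14 (modify a.txt): modified={a.txt, b.txt, c.txt, d.txt, e.txt} staged={none}
After op 15 (git add a.txt): modified={b.txt, c.txt, d.txt, e.txt} staged={a.txt}
After op 16 (modify a.txt): modified={a.txt, b.txt, c.txt, d.txt, e.txt} staged={a.txt}
After op 17 (git commit): modified={a.txt, b.txt, c.txt, d.txt, e.txt} staged={none}
After op 18 (git add d.txt): modified={a.txt, b.txt, c.txt, e.txt} staged={d.txt}
After op 19 (git commit): modified={a.txt, b.txt, c.txt, e.txt} staged={none}
After op 20 (modify a.txt): modified={a.txt, b.txt, c.txt, e.txt} staged={none}
After op 21 (modify d.txt): modified={a.txt, b.txt, c.txt, d.txt, e.txt} staged={none}
After op 22 (git add a.txt): modified={b.txt, c.txt, d.txt, e.txt} staged={a.txt}
After op 23 (git add c.txt): modified={b.txt, d.txt, e.txt} staged={a.txt, c.txt}
After op 24 (git add e.txt): modified={b.txt, d.txt} staged={a.txt, c.txt, e.txt}
After op 25 (git reset e.txt): modified={b.txt, d.txt, e.txt} staged={a.txt, c.txt}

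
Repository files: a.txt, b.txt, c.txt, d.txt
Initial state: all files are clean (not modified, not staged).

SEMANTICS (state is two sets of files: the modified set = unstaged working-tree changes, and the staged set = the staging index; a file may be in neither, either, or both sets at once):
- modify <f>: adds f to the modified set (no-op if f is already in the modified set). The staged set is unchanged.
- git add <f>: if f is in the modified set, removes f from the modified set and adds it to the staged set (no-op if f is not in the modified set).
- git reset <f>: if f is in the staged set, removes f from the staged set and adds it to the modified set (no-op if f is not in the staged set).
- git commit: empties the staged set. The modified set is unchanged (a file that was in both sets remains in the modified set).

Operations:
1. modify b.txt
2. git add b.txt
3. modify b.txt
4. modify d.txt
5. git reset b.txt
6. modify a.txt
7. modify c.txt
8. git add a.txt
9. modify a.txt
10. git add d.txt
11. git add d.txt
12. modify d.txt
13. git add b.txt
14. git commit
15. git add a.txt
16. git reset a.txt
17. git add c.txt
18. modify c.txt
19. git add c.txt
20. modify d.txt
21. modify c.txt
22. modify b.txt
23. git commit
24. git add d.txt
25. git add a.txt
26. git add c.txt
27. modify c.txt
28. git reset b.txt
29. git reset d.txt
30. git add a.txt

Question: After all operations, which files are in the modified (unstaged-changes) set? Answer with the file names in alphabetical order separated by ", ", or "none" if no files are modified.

After op 1 (modify b.txt): modified={b.txt} staged={none}
After op 2 (git add b.txt): modified={none} staged={b.txt}
After op 3 (modify b.txt): modified={b.txt} staged={b.txt}
After op 4 (modify d.txt): modified={b.txt, d.txt} staged={b.txt}
After op 5 (git reset b.txt): modified={b.txt, d.txt} staged={none}
After op 6 (modify a.txt): modified={a.txt, b.txt, d.txt} staged={none}
After op 7 (modify c.txt): modified={a.txt, b.txt, c.txt, d.txt} staged={none}
After op 8 (git add a.txt): modified={b.txt, c.txt, d.txt} staged={a.txt}
After op 9 (modify a.txt): modified={a.txt, b.txt, c.txt, d.txt} staged={a.txt}
After op 10 (git add d.txt): modified={a.txt, b.txt, c.txt} staged={a.txt, d.txt}
After op 11 (git add d.txt): modified={a.txt, b.txt, c.txt} staged={a.txt, d.txt}
After op 12 (modify d.txt): modified={a.txt, b.txt, c.txt, d.txt} staged={a.txt, d.txt}
After op 13 (git add b.txt): modified={a.txt, c.txt, d.txt} staged={a.txt, b.txt, d.txt}
After op 14 (git commit): modified={a.txt, c.txt, d.txt} staged={none}
After op 15 (git add a.txt): modified={c.txt, d.txt} staged={a.txt}
After op 16 (git reset a.txt): modified={a.txt, c.txt, d.txt} staged={none}
After op 17 (git add c.txt): modified={a.txt, d.txt} staged={c.txt}
After op 18 (modify c.txt): modified={a.txt, c.txt, d.txt} staged={c.txt}
After op 19 (git add c.txt): modified={a.txt, d.txt} staged={c.txt}
After op 20 (modify d.txt): modified={a.txt, d.txt} staged={c.txt}
After op 21 (modify c.txt): modified={a.txt, c.txt, d.txt} staged={c.txt}
After op 22 (modify b.txt): modified={a.txt, b.txt, c.txt, d.txt} staged={c.txt}
After op 23 (git commit): modified={a.txt, b.txt, c.txt, d.txt} staged={none}
After op 24 (git add d.txt): modified={a.txt, b.txt, c.txt} staged={d.txt}
After op 25 (git add a.txt): modified={b.txt, c.txt} staged={a.txt, d.txt}
After op 26 (git add c.txt): modified={b.txt} staged={a.txt, c.txt, d.txt}
After op 27 (modify c.txt): modified={b.txt, c.txt} staged={a.txt, c.txt, d.txt}
After op 28 (git reset b.txt): modified={b.txt, c.txt} staged={a.txt, c.txt, d.txt}
After op 29 (git reset d.txt): modified={b.txt, c.txt, d.txt} staged={a.txt, c.txt}
After op 30 (git add a.txt): modified={b.txt, c.txt, d.txt} staged={a.txt, c.txt}

Answer: b.txt, c.txt, d.txt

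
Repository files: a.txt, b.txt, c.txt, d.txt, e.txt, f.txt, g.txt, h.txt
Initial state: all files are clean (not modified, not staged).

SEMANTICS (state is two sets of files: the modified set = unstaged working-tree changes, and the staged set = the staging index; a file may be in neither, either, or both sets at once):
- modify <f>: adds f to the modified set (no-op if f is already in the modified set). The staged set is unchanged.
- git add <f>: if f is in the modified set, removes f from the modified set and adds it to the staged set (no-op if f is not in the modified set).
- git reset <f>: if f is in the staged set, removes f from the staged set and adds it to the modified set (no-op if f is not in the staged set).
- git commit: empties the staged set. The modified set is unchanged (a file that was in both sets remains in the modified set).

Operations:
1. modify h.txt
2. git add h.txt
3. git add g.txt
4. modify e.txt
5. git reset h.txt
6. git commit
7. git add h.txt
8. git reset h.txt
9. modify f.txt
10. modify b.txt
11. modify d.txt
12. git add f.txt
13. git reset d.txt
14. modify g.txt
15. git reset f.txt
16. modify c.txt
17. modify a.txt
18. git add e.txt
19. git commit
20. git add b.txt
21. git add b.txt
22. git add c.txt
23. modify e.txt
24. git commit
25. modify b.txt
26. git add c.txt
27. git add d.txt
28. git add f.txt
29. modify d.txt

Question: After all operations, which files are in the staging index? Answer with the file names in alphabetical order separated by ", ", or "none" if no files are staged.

Answer: d.txt, f.txt

Derivation:
After op 1 (modify h.txt): modified={h.txt} staged={none}
After op 2 (git add h.txt): modified={none} staged={h.txt}
After op 3 (git add g.txt): modified={none} staged={h.txt}
After op 4 (modify e.txt): modified={e.txt} staged={h.txt}
After op 5 (git reset h.txt): modified={e.txt, h.txt} staged={none}
After op 6 (git commit): modified={e.txt, h.txt} staged={none}
After op 7 (git add h.txt): modified={e.txt} staged={h.txt}
After op 8 (git reset h.txt): modified={e.txt, h.txt} staged={none}
After op 9 (modify f.txt): modified={e.txt, f.txt, h.txt} staged={none}
After op 10 (modify b.txt): modified={b.txt, e.txt, f.txt, h.txt} staged={none}
After op 11 (modify d.txt): modified={b.txt, d.txt, e.txt, f.txt, h.txt} staged={none}
After op 12 (git add f.txt): modified={b.txt, d.txt, e.txt, h.txt} staged={f.txt}
After op 13 (git reset d.txt): modified={b.txt, d.txt, e.txt, h.txt} staged={f.txt}
After op 14 (modify g.txt): modified={b.txt, d.txt, e.txt, g.txt, h.txt} staged={f.txt}
After op 15 (git reset f.txt): modified={b.txt, d.txt, e.txt, f.txt, g.txt, h.txt} staged={none}
After op 16 (modify c.txt): modified={b.txt, c.txt, d.txt, e.txt, f.txt, g.txt, h.txt} staged={none}
After op 17 (modify a.txt): modified={a.txt, b.txt, c.txt, d.txt, e.txt, f.txt, g.txt, h.txt} staged={none}
After op 18 (git add e.txt): modified={a.txt, b.txt, c.txt, d.txt, f.txt, g.txt, h.txt} staged={e.txt}
After op 19 (git commit): modified={a.txt, b.txt, c.txt, d.txt, f.txt, g.txt, h.txt} staged={none}
After op 20 (git add b.txt): modified={a.txt, c.txt, d.txt, f.txt, g.txt, h.txt} staged={b.txt}
After op 21 (git add b.txt): modified={a.txt, c.txt, d.txt, f.txt, g.txt, h.txt} staged={b.txt}
After op 22 (git add c.txt): modified={a.txt, d.txt, f.txt, g.txt, h.txt} staged={b.txt, c.txt}
After op 23 (modify e.txt): modified={a.txt, d.txt, e.txt, f.txt, g.txt, h.txt} staged={b.txt, c.txt}
After op 24 (git commit): modified={a.txt, d.txt, e.txt, f.txt, g.txt, h.txt} staged={none}
After op 25 (modify b.txt): modified={a.txt, b.txt, d.txt, e.txt, f.txt, g.txt, h.txt} staged={none}
After op 26 (git add c.txt): modified={a.txt, b.txt, d.txt, e.txt, f.txt, g.txt, h.txt} staged={none}
After op 27 (git add d.txt): modified={a.txt, b.txt, e.txt, f.txt, g.txt, h.txt} staged={d.txt}
After op 28 (git add f.txt): modified={a.txt, b.txt, e.txt, g.txt, h.txt} staged={d.txt, f.txt}
After op 29 (modify d.txt): modified={a.txt, b.txt, d.txt, e.txt, g.txt, h.txt} staged={d.txt, f.txt}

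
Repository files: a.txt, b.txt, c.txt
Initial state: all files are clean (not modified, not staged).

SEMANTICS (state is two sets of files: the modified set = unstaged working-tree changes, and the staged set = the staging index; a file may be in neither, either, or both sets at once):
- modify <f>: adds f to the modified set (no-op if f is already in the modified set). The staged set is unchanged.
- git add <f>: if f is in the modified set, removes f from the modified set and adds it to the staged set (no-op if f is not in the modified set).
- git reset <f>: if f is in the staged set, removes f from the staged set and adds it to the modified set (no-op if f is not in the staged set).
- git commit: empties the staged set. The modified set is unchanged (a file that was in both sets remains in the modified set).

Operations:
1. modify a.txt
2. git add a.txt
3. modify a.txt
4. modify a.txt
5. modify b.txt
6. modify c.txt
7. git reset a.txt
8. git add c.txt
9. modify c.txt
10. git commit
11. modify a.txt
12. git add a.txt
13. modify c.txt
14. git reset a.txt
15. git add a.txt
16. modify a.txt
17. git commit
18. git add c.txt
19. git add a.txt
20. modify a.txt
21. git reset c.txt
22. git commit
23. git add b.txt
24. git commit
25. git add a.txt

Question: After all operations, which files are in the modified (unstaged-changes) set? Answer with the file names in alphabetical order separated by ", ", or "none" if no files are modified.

Answer: c.txt

Derivation:
After op 1 (modify a.txt): modified={a.txt} staged={none}
After op 2 (git add a.txt): modified={none} staged={a.txt}
After op 3 (modify a.txt): modified={a.txt} staged={a.txt}
After op 4 (modify a.txt): modified={a.txt} staged={a.txt}
After op 5 (modify b.txt): modified={a.txt, b.txt} staged={a.txt}
After op 6 (modify c.txt): modified={a.txt, b.txt, c.txt} staged={a.txt}
After op 7 (git reset a.txt): modified={a.txt, b.txt, c.txt} staged={none}
After op 8 (git add c.txt): modified={a.txt, b.txt} staged={c.txt}
After op 9 (modify c.txt): modified={a.txt, b.txt, c.txt} staged={c.txt}
After op 10 (git commit): modified={a.txt, b.txt, c.txt} staged={none}
After op 11 (modify a.txt): modified={a.txt, b.txt, c.txt} staged={none}
After op 12 (git add a.txt): modified={b.txt, c.txt} staged={a.txt}
After op 13 (modify c.txt): modified={b.txt, c.txt} staged={a.txt}
After op 14 (git reset a.txt): modified={a.txt, b.txt, c.txt} staged={none}
After op 15 (git add a.txt): modified={b.txt, c.txt} staged={a.txt}
After op 16 (modify a.txt): modified={a.txt, b.txt, c.txt} staged={a.txt}
After op 17 (git commit): modified={a.txt, b.txt, c.txt} staged={none}
After op 18 (git add c.txt): modified={a.txt, b.txt} staged={c.txt}
After op 19 (git add a.txt): modified={b.txt} staged={a.txt, c.txt}
After op 20 (modify a.txt): modified={a.txt, b.txt} staged={a.txt, c.txt}
After op 21 (git reset c.txt): modified={a.txt, b.txt, c.txt} staged={a.txt}
After op 22 (git commit): modified={a.txt, b.txt, c.txt} staged={none}
After op 23 (git add b.txt): modified={a.txt, c.txt} staged={b.txt}
After op 24 (git commit): modified={a.txt, c.txt} staged={none}
After op 25 (git add a.txt): modified={c.txt} staged={a.txt}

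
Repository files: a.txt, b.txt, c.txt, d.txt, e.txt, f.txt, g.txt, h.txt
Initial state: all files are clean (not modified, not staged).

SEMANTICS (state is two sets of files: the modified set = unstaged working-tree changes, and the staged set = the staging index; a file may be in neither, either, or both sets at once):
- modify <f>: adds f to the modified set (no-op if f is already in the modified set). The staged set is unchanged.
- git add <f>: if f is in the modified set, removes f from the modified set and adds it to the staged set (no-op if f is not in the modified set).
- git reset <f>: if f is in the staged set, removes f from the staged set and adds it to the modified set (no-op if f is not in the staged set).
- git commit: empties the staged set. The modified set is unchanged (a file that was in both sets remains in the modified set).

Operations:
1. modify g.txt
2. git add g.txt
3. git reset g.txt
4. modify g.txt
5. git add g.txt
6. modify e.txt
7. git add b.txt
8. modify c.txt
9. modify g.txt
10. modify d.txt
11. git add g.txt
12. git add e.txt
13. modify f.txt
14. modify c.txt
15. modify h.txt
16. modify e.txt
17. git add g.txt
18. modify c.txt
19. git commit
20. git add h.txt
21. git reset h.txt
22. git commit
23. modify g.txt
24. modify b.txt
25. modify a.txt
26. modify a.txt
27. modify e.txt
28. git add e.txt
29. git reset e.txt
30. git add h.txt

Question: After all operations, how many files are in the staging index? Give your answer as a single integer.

Answer: 1

Derivation:
After op 1 (modify g.txt): modified={g.txt} staged={none}
After op 2 (git add g.txt): modified={none} staged={g.txt}
After op 3 (git reset g.txt): modified={g.txt} staged={none}
After op 4 (modify g.txt): modified={g.txt} staged={none}
After op 5 (git add g.txt): modified={none} staged={g.txt}
After op 6 (modify e.txt): modified={e.txt} staged={g.txt}
After op 7 (git add b.txt): modified={e.txt} staged={g.txt}
After op 8 (modify c.txt): modified={c.txt, e.txt} staged={g.txt}
After op 9 (modify g.txt): modified={c.txt, e.txt, g.txt} staged={g.txt}
After op 10 (modify d.txt): modified={c.txt, d.txt, e.txt, g.txt} staged={g.txt}
After op 11 (git add g.txt): modified={c.txt, d.txt, e.txt} staged={g.txt}
After op 12 (git add e.txt): modified={c.txt, d.txt} staged={e.txt, g.txt}
After op 13 (modify f.txt): modified={c.txt, d.txt, f.txt} staged={e.txt, g.txt}
After op 14 (modify c.txt): modified={c.txt, d.txt, f.txt} staged={e.txt, g.txt}
After op 15 (modify h.txt): modified={c.txt, d.txt, f.txt, h.txt} staged={e.txt, g.txt}
After op 16 (modify e.txt): modified={c.txt, d.txt, e.txt, f.txt, h.txt} staged={e.txt, g.txt}
After op 17 (git add g.txt): modified={c.txt, d.txt, e.txt, f.txt, h.txt} staged={e.txt, g.txt}
After op 18 (modify c.txt): modified={c.txt, d.txt, e.txt, f.txt, h.txt} staged={e.txt, g.txt}
After op 19 (git commit): modified={c.txt, d.txt, e.txt, f.txt, h.txt} staged={none}
After op 20 (git add h.txt): modified={c.txt, d.txt, e.txt, f.txt} staged={h.txt}
After op 21 (git reset h.txt): modified={c.txt, d.txt, e.txt, f.txt, h.txt} staged={none}
After op 22 (git commit): modified={c.txt, d.txt, e.txt, f.txt, h.txt} staged={none}
After op 23 (modify g.txt): modified={c.txt, d.txt, e.txt, f.txt, g.txt, h.txt} staged={none}
After op 24 (modify b.txt): modified={b.txt, c.txt, d.txt, e.txt, f.txt, g.txt, h.txt} staged={none}
After op 25 (modify a.txt): modified={a.txt, b.txt, c.txt, d.txt, e.txt, f.txt, g.txt, h.txt} staged={none}
After op 26 (modify a.txt): modified={a.txt, b.txt, c.txt, d.txt, e.txt, f.txt, g.txt, h.txt} staged={none}
After op 27 (modify e.txt): modified={a.txt, b.txt, c.txt, d.txt, e.txt, f.txt, g.txt, h.txt} staged={none}
After op 28 (git add e.txt): modified={a.txt, b.txt, c.txt, d.txt, f.txt, g.txt, h.txt} staged={e.txt}
After op 29 (git reset e.txt): modified={a.txt, b.txt, c.txt, d.txt, e.txt, f.txt, g.txt, h.txt} staged={none}
After op 30 (git add h.txt): modified={a.txt, b.txt, c.txt, d.txt, e.txt, f.txt, g.txt} staged={h.txt}
Final staged set: {h.txt} -> count=1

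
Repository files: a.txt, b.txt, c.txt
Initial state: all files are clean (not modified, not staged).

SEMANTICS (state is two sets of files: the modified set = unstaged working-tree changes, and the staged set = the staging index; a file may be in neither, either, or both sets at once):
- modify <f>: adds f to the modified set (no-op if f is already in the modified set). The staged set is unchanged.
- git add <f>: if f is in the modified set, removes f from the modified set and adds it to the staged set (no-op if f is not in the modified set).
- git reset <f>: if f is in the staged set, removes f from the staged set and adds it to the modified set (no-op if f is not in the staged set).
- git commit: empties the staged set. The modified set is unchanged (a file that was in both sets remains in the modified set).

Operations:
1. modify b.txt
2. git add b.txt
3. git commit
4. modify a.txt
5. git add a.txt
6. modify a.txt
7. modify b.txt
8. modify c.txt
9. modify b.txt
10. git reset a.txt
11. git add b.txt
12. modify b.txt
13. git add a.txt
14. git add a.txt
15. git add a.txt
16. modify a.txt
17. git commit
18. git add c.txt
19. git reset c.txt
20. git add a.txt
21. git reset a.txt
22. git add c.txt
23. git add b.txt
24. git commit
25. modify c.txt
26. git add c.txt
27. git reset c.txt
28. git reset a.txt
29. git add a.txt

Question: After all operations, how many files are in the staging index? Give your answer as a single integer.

After op 1 (modify b.txt): modified={b.txt} staged={none}
After op 2 (git add b.txt): modified={none} staged={b.txt}
After op 3 (git commit): modified={none} staged={none}
After op 4 (modify a.txt): modified={a.txt} staged={none}
After op 5 (git add a.txt): modified={none} staged={a.txt}
After op 6 (modify a.txt): modified={a.txt} staged={a.txt}
After op 7 (modify b.txt): modified={a.txt, b.txt} staged={a.txt}
After op 8 (modify c.txt): modified={a.txt, b.txt, c.txt} staged={a.txt}
After op 9 (modify b.txt): modified={a.txt, b.txt, c.txt} staged={a.txt}
After op 10 (git reset a.txt): modified={a.txt, b.txt, c.txt} staged={none}
After op 11 (git add b.txt): modified={a.txt, c.txt} staged={b.txt}
After op 12 (modify b.txt): modified={a.txt, b.txt, c.txt} staged={b.txt}
After op 13 (git add a.txt): modified={b.txt, c.txt} staged={a.txt, b.txt}
After op 14 (git add a.txt): modified={b.txt, c.txt} staged={a.txt, b.txt}
After op 15 (git add a.txt): modified={b.txt, c.txt} staged={a.txt, b.txt}
After op 16 (modify a.txt): modified={a.txt, b.txt, c.txt} staged={a.txt, b.txt}
After op 17 (git commit): modified={a.txt, b.txt, c.txt} staged={none}
After op 18 (git add c.txt): modified={a.txt, b.txt} staged={c.txt}
After op 19 (git reset c.txt): modified={a.txt, b.txt, c.txt} staged={none}
After op 20 (git add a.txt): modified={b.txt, c.txt} staged={a.txt}
After op 21 (git reset a.txt): modified={a.txt, b.txt, c.txt} staged={none}
After op 22 (git add c.txt): modified={a.txt, b.txt} staged={c.txt}
After op 23 (git add b.txt): modified={a.txt} staged={b.txt, c.txt}
After op 24 (git commit): modified={a.txt} staged={none}
After op 25 (modify c.txt): modified={a.txt, c.txt} staged={none}
After op 26 (git add c.txt): modified={a.txt} staged={c.txt}
After op 27 (git reset c.txt): modified={a.txt, c.txt} staged={none}
After op 28 (git reset a.txt): modified={a.txt, c.txt} staged={none}
After op 29 (git add a.txt): modified={c.txt} staged={a.txt}
Final staged set: {a.txt} -> count=1

Answer: 1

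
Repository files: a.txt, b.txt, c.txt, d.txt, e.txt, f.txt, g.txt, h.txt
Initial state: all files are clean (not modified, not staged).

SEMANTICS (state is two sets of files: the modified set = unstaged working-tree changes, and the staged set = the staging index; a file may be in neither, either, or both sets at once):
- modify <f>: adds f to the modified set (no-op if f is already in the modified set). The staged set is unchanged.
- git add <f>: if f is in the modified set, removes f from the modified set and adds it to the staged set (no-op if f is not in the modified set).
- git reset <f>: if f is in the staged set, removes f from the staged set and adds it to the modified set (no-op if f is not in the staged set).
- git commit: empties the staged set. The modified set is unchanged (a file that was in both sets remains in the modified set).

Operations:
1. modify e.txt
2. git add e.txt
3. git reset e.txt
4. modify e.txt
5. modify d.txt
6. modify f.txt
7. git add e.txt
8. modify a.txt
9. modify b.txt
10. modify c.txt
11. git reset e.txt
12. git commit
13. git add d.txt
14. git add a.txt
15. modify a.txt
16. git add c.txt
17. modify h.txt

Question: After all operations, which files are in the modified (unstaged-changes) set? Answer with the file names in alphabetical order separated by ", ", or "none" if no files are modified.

Answer: a.txt, b.txt, e.txt, f.txt, h.txt

Derivation:
After op 1 (modify e.txt): modified={e.txt} staged={none}
After op 2 (git add e.txt): modified={none} staged={e.txt}
After op 3 (git reset e.txt): modified={e.txt} staged={none}
After op 4 (modify e.txt): modified={e.txt} staged={none}
After op 5 (modify d.txt): modified={d.txt, e.txt} staged={none}
After op 6 (modify f.txt): modified={d.txt, e.txt, f.txt} staged={none}
After op 7 (git add e.txt): modified={d.txt, f.txt} staged={e.txt}
After op 8 (modify a.txt): modified={a.txt, d.txt, f.txt} staged={e.txt}
After op 9 (modify b.txt): modified={a.txt, b.txt, d.txt, f.txt} staged={e.txt}
After op 10 (modify c.txt): modified={a.txt, b.txt, c.txt, d.txt, f.txt} staged={e.txt}
After op 11 (git reset e.txt): modified={a.txt, b.txt, c.txt, d.txt, e.txt, f.txt} staged={none}
After op 12 (git commit): modified={a.txt, b.txt, c.txt, d.txt, e.txt, f.txt} staged={none}
After op 13 (git add d.txt): modified={a.txt, b.txt, c.txt, e.txt, f.txt} staged={d.txt}
After op 14 (git add a.txt): modified={b.txt, c.txt, e.txt, f.txt} staged={a.txt, d.txt}
After op 15 (modify a.txt): modified={a.txt, b.txt, c.txt, e.txt, f.txt} staged={a.txt, d.txt}
After op 16 (git add c.txt): modified={a.txt, b.txt, e.txt, f.txt} staged={a.txt, c.txt, d.txt}
After op 17 (modify h.txt): modified={a.txt, b.txt, e.txt, f.txt, h.txt} staged={a.txt, c.txt, d.txt}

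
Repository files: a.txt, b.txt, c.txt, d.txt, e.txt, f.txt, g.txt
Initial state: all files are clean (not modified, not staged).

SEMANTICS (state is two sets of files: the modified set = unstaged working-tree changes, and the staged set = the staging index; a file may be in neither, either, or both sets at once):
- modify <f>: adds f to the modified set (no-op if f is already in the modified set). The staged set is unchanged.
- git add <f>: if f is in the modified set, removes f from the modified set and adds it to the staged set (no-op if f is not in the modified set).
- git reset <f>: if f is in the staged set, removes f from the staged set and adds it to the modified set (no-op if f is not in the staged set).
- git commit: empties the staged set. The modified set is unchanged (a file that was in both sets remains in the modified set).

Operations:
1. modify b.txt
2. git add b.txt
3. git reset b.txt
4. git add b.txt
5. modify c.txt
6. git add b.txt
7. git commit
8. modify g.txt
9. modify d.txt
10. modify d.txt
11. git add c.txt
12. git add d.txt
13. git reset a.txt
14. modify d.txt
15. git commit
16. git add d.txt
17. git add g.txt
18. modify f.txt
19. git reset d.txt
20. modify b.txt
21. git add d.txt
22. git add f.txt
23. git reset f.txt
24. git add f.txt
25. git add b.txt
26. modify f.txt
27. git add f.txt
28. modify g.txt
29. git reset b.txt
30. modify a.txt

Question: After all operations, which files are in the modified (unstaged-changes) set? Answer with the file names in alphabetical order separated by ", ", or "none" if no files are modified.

After op 1 (modify b.txt): modified={b.txt} staged={none}
After op 2 (git add b.txt): modified={none} staged={b.txt}
After op 3 (git reset b.txt): modified={b.txt} staged={none}
After op 4 (git add b.txt): modified={none} staged={b.txt}
After op 5 (modify c.txt): modified={c.txt} staged={b.txt}
After op 6 (git add b.txt): modified={c.txt} staged={b.txt}
After op 7 (git commit): modified={c.txt} staged={none}
After op 8 (modify g.txt): modified={c.txt, g.txt} staged={none}
After op 9 (modify d.txt): modified={c.txt, d.txt, g.txt} staged={none}
After op 10 (modify d.txt): modified={c.txt, d.txt, g.txt} staged={none}
After op 11 (git add c.txt): modified={d.txt, g.txt} staged={c.txt}
After op 12 (git add d.txt): modified={g.txt} staged={c.txt, d.txt}
After op 13 (git reset a.txt): modified={g.txt} staged={c.txt, d.txt}
After op 14 (modify d.txt): modified={d.txt, g.txt} staged={c.txt, d.txt}
After op 15 (git commit): modified={d.txt, g.txt} staged={none}
After op 16 (git add d.txt): modified={g.txt} staged={d.txt}
After op 17 (git add g.txt): modified={none} staged={d.txt, g.txt}
After op 18 (modify f.txt): modified={f.txt} staged={d.txt, g.txt}
After op 19 (git reset d.txt): modified={d.txt, f.txt} staged={g.txt}
After op 20 (modify b.txt): modified={b.txt, d.txt, f.txt} staged={g.txt}
After op 21 (git add d.txt): modified={b.txt, f.txt} staged={d.txt, g.txt}
After op 22 (git add f.txt): modified={b.txt} staged={d.txt, f.txt, g.txt}
After op 23 (git reset f.txt): modified={b.txt, f.txt} staged={d.txt, g.txt}
After op 24 (git add f.txt): modified={b.txt} staged={d.txt, f.txt, g.txt}
After op 25 (git add b.txt): modified={none} staged={b.txt, d.txt, f.txt, g.txt}
After op 26 (modify f.txt): modified={f.txt} staged={b.txt, d.txt, f.txt, g.txt}
After op 27 (git add f.txt): modified={none} staged={b.txt, d.txt, f.txt, g.txt}
After op 28 (modify g.txt): modified={g.txt} staged={b.txt, d.txt, f.txt, g.txt}
After op 29 (git reset b.txt): modified={b.txt, g.txt} staged={d.txt, f.txt, g.txt}
After op 30 (modify a.txt): modified={a.txt, b.txt, g.txt} staged={d.txt, f.txt, g.txt}

Answer: a.txt, b.txt, g.txt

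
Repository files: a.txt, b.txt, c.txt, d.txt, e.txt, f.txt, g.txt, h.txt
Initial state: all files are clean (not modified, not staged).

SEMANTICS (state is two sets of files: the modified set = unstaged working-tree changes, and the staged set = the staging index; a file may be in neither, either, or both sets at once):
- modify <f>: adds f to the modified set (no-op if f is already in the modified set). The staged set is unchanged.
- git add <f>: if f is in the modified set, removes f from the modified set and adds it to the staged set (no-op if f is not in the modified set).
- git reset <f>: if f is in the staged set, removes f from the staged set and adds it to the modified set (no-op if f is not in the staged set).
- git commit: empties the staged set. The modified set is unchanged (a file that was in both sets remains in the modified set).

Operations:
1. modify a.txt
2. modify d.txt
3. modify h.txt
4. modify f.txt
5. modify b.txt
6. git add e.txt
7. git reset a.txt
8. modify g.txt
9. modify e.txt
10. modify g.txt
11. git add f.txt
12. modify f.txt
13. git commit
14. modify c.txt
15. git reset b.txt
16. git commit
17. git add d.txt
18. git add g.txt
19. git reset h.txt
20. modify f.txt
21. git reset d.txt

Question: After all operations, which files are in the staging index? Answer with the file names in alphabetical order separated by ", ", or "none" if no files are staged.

Answer: g.txt

Derivation:
After op 1 (modify a.txt): modified={a.txt} staged={none}
After op 2 (modify d.txt): modified={a.txt, d.txt} staged={none}
After op 3 (modify h.txt): modified={a.txt, d.txt, h.txt} staged={none}
After op 4 (modify f.txt): modified={a.txt, d.txt, f.txt, h.txt} staged={none}
After op 5 (modify b.txt): modified={a.txt, b.txt, d.txt, f.txt, h.txt} staged={none}
After op 6 (git add e.txt): modified={a.txt, b.txt, d.txt, f.txt, h.txt} staged={none}
After op 7 (git reset a.txt): modified={a.txt, b.txt, d.txt, f.txt, h.txt} staged={none}
After op 8 (modify g.txt): modified={a.txt, b.txt, d.txt, f.txt, g.txt, h.txt} staged={none}
After op 9 (modify e.txt): modified={a.txt, b.txt, d.txt, e.txt, f.txt, g.txt, h.txt} staged={none}
After op 10 (modify g.txt): modified={a.txt, b.txt, d.txt, e.txt, f.txt, g.txt, h.txt} staged={none}
After op 11 (git add f.txt): modified={a.txt, b.txt, d.txt, e.txt, g.txt, h.txt} staged={f.txt}
After op 12 (modify f.txt): modified={a.txt, b.txt, d.txt, e.txt, f.txt, g.txt, h.txt} staged={f.txt}
After op 13 (git commit): modified={a.txt, b.txt, d.txt, e.txt, f.txt, g.txt, h.txt} staged={none}
After op 14 (modify c.txt): modified={a.txt, b.txt, c.txt, d.txt, e.txt, f.txt, g.txt, h.txt} staged={none}
After op 15 (git reset b.txt): modified={a.txt, b.txt, c.txt, d.txt, e.txt, f.txt, g.txt, h.txt} staged={none}
After op 16 (git commit): modified={a.txt, b.txt, c.txt, d.txt, e.txt, f.txt, g.txt, h.txt} staged={none}
After op 17 (git add d.txt): modified={a.txt, b.txt, c.txt, e.txt, f.txt, g.txt, h.txt} staged={d.txt}
After op 18 (git add g.txt): modified={a.txt, b.txt, c.txt, e.txt, f.txt, h.txt} staged={d.txt, g.txt}
After op 19 (git reset h.txt): modified={a.txt, b.txt, c.txt, e.txt, f.txt, h.txt} staged={d.txt, g.txt}
After op 20 (modify f.txt): modified={a.txt, b.txt, c.txt, e.txt, f.txt, h.txt} staged={d.txt, g.txt}
After op 21 (git reset d.txt): modified={a.txt, b.txt, c.txt, d.txt, e.txt, f.txt, h.txt} staged={g.txt}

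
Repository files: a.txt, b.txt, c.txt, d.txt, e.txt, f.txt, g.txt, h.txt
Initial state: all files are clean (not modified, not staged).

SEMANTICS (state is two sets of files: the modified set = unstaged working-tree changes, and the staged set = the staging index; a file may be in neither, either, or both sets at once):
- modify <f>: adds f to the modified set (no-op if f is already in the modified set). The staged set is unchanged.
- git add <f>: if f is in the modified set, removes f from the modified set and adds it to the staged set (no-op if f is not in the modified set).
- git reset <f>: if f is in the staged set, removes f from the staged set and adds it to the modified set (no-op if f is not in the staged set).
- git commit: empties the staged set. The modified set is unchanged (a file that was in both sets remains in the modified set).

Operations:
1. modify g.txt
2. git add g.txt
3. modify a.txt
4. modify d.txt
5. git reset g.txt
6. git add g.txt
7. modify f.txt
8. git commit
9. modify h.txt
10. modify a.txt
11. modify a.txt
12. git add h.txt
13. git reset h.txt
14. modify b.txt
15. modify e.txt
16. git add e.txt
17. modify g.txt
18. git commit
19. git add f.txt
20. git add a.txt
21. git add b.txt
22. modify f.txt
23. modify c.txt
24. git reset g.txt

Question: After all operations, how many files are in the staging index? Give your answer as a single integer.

Answer: 3

Derivation:
After op 1 (modify g.txt): modified={g.txt} staged={none}
After op 2 (git add g.txt): modified={none} staged={g.txt}
After op 3 (modify a.txt): modified={a.txt} staged={g.txt}
After op 4 (modify d.txt): modified={a.txt, d.txt} staged={g.txt}
After op 5 (git reset g.txt): modified={a.txt, d.txt, g.txt} staged={none}
After op 6 (git add g.txt): modified={a.txt, d.txt} staged={g.txt}
After op 7 (modify f.txt): modified={a.txt, d.txt, f.txt} staged={g.txt}
After op 8 (git commit): modified={a.txt, d.txt, f.txt} staged={none}
After op 9 (modify h.txt): modified={a.txt, d.txt, f.txt, h.txt} staged={none}
After op 10 (modify a.txt): modified={a.txt, d.txt, f.txt, h.txt} staged={none}
After op 11 (modify a.txt): modified={a.txt, d.txt, f.txt, h.txt} staged={none}
After op 12 (git add h.txt): modified={a.txt, d.txt, f.txt} staged={h.txt}
After op 13 (git reset h.txt): modified={a.txt, d.txt, f.txt, h.txt} staged={none}
After op 14 (modify b.txt): modified={a.txt, b.txt, d.txt, f.txt, h.txt} staged={none}
After op 15 (modify e.txt): modified={a.txt, b.txt, d.txt, e.txt, f.txt, h.txt} staged={none}
After op 16 (git add e.txt): modified={a.txt, b.txt, d.txt, f.txt, h.txt} staged={e.txt}
After op 17 (modify g.txt): modified={a.txt, b.txt, d.txt, f.txt, g.txt, h.txt} staged={e.txt}
After op 18 (git commit): modified={a.txt, b.txt, d.txt, f.txt, g.txt, h.txt} staged={none}
After op 19 (git add f.txt): modified={a.txt, b.txt, d.txt, g.txt, h.txt} staged={f.txt}
After op 20 (git add a.txt): modified={b.txt, d.txt, g.txt, h.txt} staged={a.txt, f.txt}
After op 21 (git add b.txt): modified={d.txt, g.txt, h.txt} staged={a.txt, b.txt, f.txt}
After op 22 (modify f.txt): modified={d.txt, f.txt, g.txt, h.txt} staged={a.txt, b.txt, f.txt}
After op 23 (modify c.txt): modified={c.txt, d.txt, f.txt, g.txt, h.txt} staged={a.txt, b.txt, f.txt}
After op 24 (git reset g.txt): modified={c.txt, d.txt, f.txt, g.txt, h.txt} staged={a.txt, b.txt, f.txt}
Final staged set: {a.txt, b.txt, f.txt} -> count=3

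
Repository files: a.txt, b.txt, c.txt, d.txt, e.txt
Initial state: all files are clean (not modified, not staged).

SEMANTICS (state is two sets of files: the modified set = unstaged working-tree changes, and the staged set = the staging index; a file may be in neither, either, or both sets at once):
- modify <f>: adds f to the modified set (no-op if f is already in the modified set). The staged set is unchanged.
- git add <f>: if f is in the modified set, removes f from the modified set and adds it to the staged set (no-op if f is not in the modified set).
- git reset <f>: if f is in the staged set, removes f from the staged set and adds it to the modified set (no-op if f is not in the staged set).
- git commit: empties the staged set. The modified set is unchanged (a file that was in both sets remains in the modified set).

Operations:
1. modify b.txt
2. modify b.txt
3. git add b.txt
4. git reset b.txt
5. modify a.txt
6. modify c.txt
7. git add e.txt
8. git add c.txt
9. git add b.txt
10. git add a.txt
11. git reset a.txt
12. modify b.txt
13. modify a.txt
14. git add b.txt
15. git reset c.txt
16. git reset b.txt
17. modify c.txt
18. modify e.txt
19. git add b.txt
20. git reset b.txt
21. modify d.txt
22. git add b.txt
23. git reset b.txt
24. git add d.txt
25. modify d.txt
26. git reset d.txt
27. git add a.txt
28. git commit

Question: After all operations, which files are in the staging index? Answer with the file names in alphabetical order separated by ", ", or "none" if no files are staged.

After op 1 (modify b.txt): modified={b.txt} staged={none}
After op 2 (modify b.txt): modified={b.txt} staged={none}
After op 3 (git add b.txt): modified={none} staged={b.txt}
After op 4 (git reset b.txt): modified={b.txt} staged={none}
After op 5 (modify a.txt): modified={a.txt, b.txt} staged={none}
After op 6 (modify c.txt): modified={a.txt, b.txt, c.txt} staged={none}
After op 7 (git add e.txt): modified={a.txt, b.txt, c.txt} staged={none}
After op 8 (git add c.txt): modified={a.txt, b.txt} staged={c.txt}
After op 9 (git add b.txt): modified={a.txt} staged={b.txt, c.txt}
After op 10 (git add a.txt): modified={none} staged={a.txt, b.txt, c.txt}
After op 11 (git reset a.txt): modified={a.txt} staged={b.txt, c.txt}
After op 12 (modify b.txt): modified={a.txt, b.txt} staged={b.txt, c.txt}
After op 13 (modify a.txt): modified={a.txt, b.txt} staged={b.txt, c.txt}
After op 14 (git add b.txt): modified={a.txt} staged={b.txt, c.txt}
After op 15 (git reset c.txt): modified={a.txt, c.txt} staged={b.txt}
After op 16 (git reset b.txt): modified={a.txt, b.txt, c.txt} staged={none}
After op 17 (modify c.txt): modified={a.txt, b.txt, c.txt} staged={none}
After op 18 (modify e.txt): modified={a.txt, b.txt, c.txt, e.txt} staged={none}
After op 19 (git add b.txt): modified={a.txt, c.txt, e.txt} staged={b.txt}
After op 20 (git reset b.txt): modified={a.txt, b.txt, c.txt, e.txt} staged={none}
After op 21 (modify d.txt): modified={a.txt, b.txt, c.txt, d.txt, e.txt} staged={none}
After op 22 (git add b.txt): modified={a.txt, c.txt, d.txt, e.txt} staged={b.txt}
After op 23 (git reset b.txt): modified={a.txt, b.txt, c.txt, d.txt, e.txt} staged={none}
After op 24 (git add d.txt): modified={a.txt, b.txt, c.txt, e.txt} staged={d.txt}
After op 25 (modify d.txt): modified={a.txt, b.txt, c.txt, d.txt, e.txt} staged={d.txt}
After op 26 (git reset d.txt): modified={a.txt, b.txt, c.txt, d.txt, e.txt} staged={none}
After op 27 (git add a.txt): modified={b.txt, c.txt, d.txt, e.txt} staged={a.txt}
After op 28 (git commit): modified={b.txt, c.txt, d.txt, e.txt} staged={none}

Answer: none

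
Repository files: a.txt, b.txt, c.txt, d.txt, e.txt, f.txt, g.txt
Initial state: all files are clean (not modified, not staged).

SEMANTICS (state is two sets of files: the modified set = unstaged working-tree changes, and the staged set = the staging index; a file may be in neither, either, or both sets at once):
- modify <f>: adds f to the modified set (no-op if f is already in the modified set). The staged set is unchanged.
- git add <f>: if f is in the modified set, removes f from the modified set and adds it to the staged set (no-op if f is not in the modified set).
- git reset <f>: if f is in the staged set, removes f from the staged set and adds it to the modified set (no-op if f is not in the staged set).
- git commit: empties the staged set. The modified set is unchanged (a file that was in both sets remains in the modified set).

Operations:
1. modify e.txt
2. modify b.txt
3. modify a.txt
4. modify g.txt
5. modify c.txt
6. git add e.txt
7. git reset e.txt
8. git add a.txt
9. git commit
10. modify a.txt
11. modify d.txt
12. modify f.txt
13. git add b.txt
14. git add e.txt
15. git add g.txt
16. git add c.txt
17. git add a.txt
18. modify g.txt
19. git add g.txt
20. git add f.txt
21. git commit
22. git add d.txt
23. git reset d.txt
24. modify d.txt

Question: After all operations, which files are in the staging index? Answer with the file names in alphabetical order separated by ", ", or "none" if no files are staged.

Answer: none

Derivation:
After op 1 (modify e.txt): modified={e.txt} staged={none}
After op 2 (modify b.txt): modified={b.txt, e.txt} staged={none}
After op 3 (modify a.txt): modified={a.txt, b.txt, e.txt} staged={none}
After op 4 (modify g.txt): modified={a.txt, b.txt, e.txt, g.txt} staged={none}
After op 5 (modify c.txt): modified={a.txt, b.txt, c.txt, e.txt, g.txt} staged={none}
After op 6 (git add e.txt): modified={a.txt, b.txt, c.txt, g.txt} staged={e.txt}
After op 7 (git reset e.txt): modified={a.txt, b.txt, c.txt, e.txt, g.txt} staged={none}
After op 8 (git add a.txt): modified={b.txt, c.txt, e.txt, g.txt} staged={a.txt}
After op 9 (git commit): modified={b.txt, c.txt, e.txt, g.txt} staged={none}
After op 10 (modify a.txt): modified={a.txt, b.txt, c.txt, e.txt, g.txt} staged={none}
After op 11 (modify d.txt): modified={a.txt, b.txt, c.txt, d.txt, e.txt, g.txt} staged={none}
After op 12 (modify f.txt): modified={a.txt, b.txt, c.txt, d.txt, e.txt, f.txt, g.txt} staged={none}
After op 13 (git add b.txt): modified={a.txt, c.txt, d.txt, e.txt, f.txt, g.txt} staged={b.txt}
After op 14 (git add e.txt): modified={a.txt, c.txt, d.txt, f.txt, g.txt} staged={b.txt, e.txt}
After op 15 (git add g.txt): modified={a.txt, c.txt, d.txt, f.txt} staged={b.txt, e.txt, g.txt}
After op 16 (git add c.txt): modified={a.txt, d.txt, f.txt} staged={b.txt, c.txt, e.txt, g.txt}
After op 17 (git add a.txt): modified={d.txt, f.txt} staged={a.txt, b.txt, c.txt, e.txt, g.txt}
After op 18 (modify g.txt): modified={d.txt, f.txt, g.txt} staged={a.txt, b.txt, c.txt, e.txt, g.txt}
After op 19 (git add g.txt): modified={d.txt, f.txt} staged={a.txt, b.txt, c.txt, e.txt, g.txt}
After op 20 (git add f.txt): modified={d.txt} staged={a.txt, b.txt, c.txt, e.txt, f.txt, g.txt}
After op 21 (git commit): modified={d.txt} staged={none}
After op 22 (git add d.txt): modified={none} staged={d.txt}
After op 23 (git reset d.txt): modified={d.txt} staged={none}
After op 24 (modify d.txt): modified={d.txt} staged={none}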